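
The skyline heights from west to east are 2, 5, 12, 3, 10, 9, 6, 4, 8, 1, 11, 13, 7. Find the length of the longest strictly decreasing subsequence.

6

Let dp[i] be the longest strictly decreasing subsequence ending at i:
i:      1  2  3  4  5  6  7  8  9 10 11 12 13
a[i]:   2  5 12  3 10  9  6  4  8  1 11 13  7
dp:     1  1  1  2  2  3  4  5  4  6  2  1  5
Maximum is 6.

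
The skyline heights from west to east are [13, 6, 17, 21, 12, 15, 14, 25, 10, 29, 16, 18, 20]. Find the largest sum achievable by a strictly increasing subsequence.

105

Let S[i] be the best sum of a strictly increasing subsequence ending at i:
i:       1   2   3   4   5   6   7   8   9  10  11  12  13
a[i]:   13   6  17  21  12  15  14  25  10  29  16  18  20
S:      13   6  30  51  18  33  32  76  16 105  49  67  87
Maximum is 105 (e.g. 13 + 17 + 21 + 25 + 29).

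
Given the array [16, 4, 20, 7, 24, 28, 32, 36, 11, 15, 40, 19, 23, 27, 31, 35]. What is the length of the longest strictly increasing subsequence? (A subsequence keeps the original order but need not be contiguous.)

9

Track the smallest tail for each achievable length (strict):
16 → extends → [16]
4 → replaces 16 → [4]
20 → extends → [4, 20]
7 → replaces 20 → [4, 7]
24 → extends → [4, 7, 24]
28 → extends → [4, 7, 24, 28]
32 → extends → [4, 7, 24, 28, 32]
36 → extends → [4, 7, 24, 28, 32, 36]
11 → replaces 24 → [4, 7, 11, 28, 32, 36]
15 → replaces 28 → [4, 7, 11, 15, 32, 36]
40 → extends → [4, 7, 11, 15, 32, 36, 40]
19 → replaces 32 → [4, 7, 11, 15, 19, 36, 40]
23 → replaces 36 → [4, 7, 11, 15, 19, 23, 40]
27 → replaces 40 → [4, 7, 11, 15, 19, 23, 27]
31 → extends → [4, 7, 11, 15, 19, 23, 27, 31]
35 → extends → [4, 7, 11, 15, 19, 23, 27, 31, 35]
Nine tails, so the longest strictly increasing subsequence has length 9 (e.g. 4, 7, 11, 15, 19, 23, 27, 31, 35).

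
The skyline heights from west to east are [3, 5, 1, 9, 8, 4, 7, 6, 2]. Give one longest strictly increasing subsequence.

Patience tails give the LIS length; then backtrack through the dp parents:
3 → extends → [3]
5 → extends → [3, 5]
1 → replaces 3 → [1, 5]
9 → extends → [1, 5, 9]
8 → replaces 9 → [1, 5, 8]
4 → replaces 5 → [1, 4, 8]
7 → replaces 8 → [1, 4, 7]
6 → replaces 7 → [1, 4, 6]
2 → replaces 4 → [1, 2, 6]
Length 3; one witness is 3, 5, 9.

3, 5, 9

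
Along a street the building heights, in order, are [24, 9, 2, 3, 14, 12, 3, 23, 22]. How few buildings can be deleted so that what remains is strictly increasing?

5

Fewest deletions = n − (longest strictly increasing subsequence).
i:      1  2  3  4  5  6  7  8  9
a[i]:  24  9  2  3 14 12  3 23 22
dp:     1  1  1  2  3  3  2  4  4
max dp = 4, so deletions = 9 − 4 = 5.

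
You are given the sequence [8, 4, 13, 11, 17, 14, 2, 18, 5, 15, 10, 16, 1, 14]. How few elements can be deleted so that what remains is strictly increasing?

Fewest deletions = n − (longest strictly increasing subsequence).
i:      1  2  3  4  5  6  7  8  9 10 11 12 13 14
a[i]:   8  4 13 11 17 14  2 18  5 15 10 16  1 14
dp:     1  1  2  2  3  3  1  4  2  4  3  5  1  4
max dp = 5, so deletions = 14 − 5 = 9.

9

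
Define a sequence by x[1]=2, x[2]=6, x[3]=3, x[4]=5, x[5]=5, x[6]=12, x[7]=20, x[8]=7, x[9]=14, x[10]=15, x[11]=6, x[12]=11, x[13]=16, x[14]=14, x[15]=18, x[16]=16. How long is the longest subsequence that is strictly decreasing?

3

Negate each value so 'decreasing' becomes 'increasing', then run patience tails on the negated sequence:
-2 → extends → [-2]
-6 → replaces -2 → [-6]
-3 → extends → [-6, -3]
-5 → replaces -3 → [-6, -5]
-5 → already a tail → [-6, -5]
-12 → replaces -6 → [-12, -5]
-20 → replaces -12 → [-20, -5]
-7 → replaces -5 → [-20, -7]
-14 → replaces -7 → [-20, -14]
-15 → replaces -14 → [-20, -15]
-6 → extends → [-20, -15, -6]
-11 → replaces -6 → [-20, -15, -11]
-16 → replaces -15 → [-20, -16, -11]
-14 → replaces -11 → [-20, -16, -14]
-18 → replaces -16 → [-20, -18, -14]
-16 → replaces -14 → [-20, -18, -16]
Three tails, so the longest strictly decreasing subsequence of the original has length 3.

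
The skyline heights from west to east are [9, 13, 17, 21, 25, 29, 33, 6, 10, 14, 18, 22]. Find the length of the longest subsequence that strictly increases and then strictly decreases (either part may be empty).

8

inc[i] = longest strictly increasing subsequence ending at i; dec[i] = longest strictly decreasing subsequence starting at i:
i:      1  2  3  4  5  6  7  8  9 10 11 12
a[i]:   9 13 17 21 25 29 33  6 10 14 18 22
inc:    1  2  3  4  5  6  7  1  2  3  4  5
dec:    2  2  2  2  2  2  2  1  1  1  1  1
Best peak at i=7 (value 33): inc=7, dec=2, length 7+2−1 = 8.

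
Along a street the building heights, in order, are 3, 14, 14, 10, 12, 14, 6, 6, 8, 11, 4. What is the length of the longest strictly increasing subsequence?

Let dp[i] be the length of the longest such subsequence ending at index i:
i:      1  2  3  4  5  6  7  8  9 10 11
a[i]:   3 14 14 10 12 14  6  6  8 11  4
dp:     1  2  2  2  3  4  2  2  3  4  2
Maximum dp value is 4.

4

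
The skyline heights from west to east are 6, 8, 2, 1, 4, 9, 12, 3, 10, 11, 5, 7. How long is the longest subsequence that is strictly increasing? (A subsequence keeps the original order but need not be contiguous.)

5

Let dp[i] be the length of the longest such subsequence ending at index i:
i:      1  2  3  4  5  6  7  8  9 10 11 12
a[i]:   6  8  2  1  4  9 12  3 10 11  5  7
dp:     1  2  1  1  2  3  4  2  4  5  3  4
Maximum dp value is 5.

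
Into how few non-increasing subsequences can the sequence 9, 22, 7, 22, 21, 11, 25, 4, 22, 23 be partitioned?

4

Place each on the leftmost legal pile:
9 → new pile 1 (tops now [9])
22 → new pile 2 (tops now [9, 22])
7 → pile 1 (tops now [7, 22])
22 → pile 2 (tops now [7, 22])
21 → pile 2 (tops now [7, 21])
11 → pile 2 (tops now [7, 11])
25 → new pile 3 (tops now [7, 11, 25])
4 → pile 1 (tops now [4, 11, 25])
22 → pile 3 (tops now [4, 11, 22])
23 → new pile 4 (tops now [4, 11, 22, 23])
Four piles.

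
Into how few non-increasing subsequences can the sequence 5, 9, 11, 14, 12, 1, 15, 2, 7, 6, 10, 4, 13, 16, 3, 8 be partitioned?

6

Place each on the leftmost legal pile:
5 → new pile 1 (tops now [5])
9 → new pile 2 (tops now [5, 9])
11 → new pile 3 (tops now [5, 9, 11])
14 → new pile 4 (tops now [5, 9, 11, 14])
12 → pile 4 (tops now [5, 9, 11, 12])
1 → pile 1 (tops now [1, 9, 11, 12])
15 → new pile 5 (tops now [1, 9, 11, 12, 15])
2 → pile 2 (tops now [1, 2, 11, 12, 15])
7 → pile 3 (tops now [1, 2, 7, 12, 15])
6 → pile 3 (tops now [1, 2, 6, 12, 15])
10 → pile 4 (tops now [1, 2, 6, 10, 15])
4 → pile 3 (tops now [1, 2, 4, 10, 15])
13 → pile 5 (tops now [1, 2, 4, 10, 13])
16 → new pile 6 (tops now [1, 2, 4, 10, 13, 16])
3 → pile 3 (tops now [1, 2, 3, 10, 13, 16])
8 → pile 4 (tops now [1, 2, 3, 8, 13, 16])
Six piles.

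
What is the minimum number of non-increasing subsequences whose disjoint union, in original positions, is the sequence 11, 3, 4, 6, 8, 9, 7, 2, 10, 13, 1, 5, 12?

7

Place each on the leftmost legal pile:
11 → new pile 1 (tops now [11])
3 → pile 1 (tops now [3])
4 → new pile 2 (tops now [3, 4])
6 → new pile 3 (tops now [3, 4, 6])
8 → new pile 4 (tops now [3, 4, 6, 8])
9 → new pile 5 (tops now [3, 4, 6, 8, 9])
7 → pile 4 (tops now [3, 4, 6, 7, 9])
2 → pile 1 (tops now [2, 4, 6, 7, 9])
10 → new pile 6 (tops now [2, 4, 6, 7, 9, 10])
13 → new pile 7 (tops now [2, 4, 6, 7, 9, 10, 13])
1 → pile 1 (tops now [1, 4, 6, 7, 9, 10, 13])
5 → pile 3 (tops now [1, 4, 5, 7, 9, 10, 13])
12 → pile 7 (tops now [1, 4, 5, 7, 9, 10, 12])
Seven piles.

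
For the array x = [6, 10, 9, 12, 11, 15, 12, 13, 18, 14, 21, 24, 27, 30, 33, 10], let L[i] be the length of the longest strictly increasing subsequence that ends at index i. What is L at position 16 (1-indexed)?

dp[i] = 1 + max{dp[j] : j<i, x[j]<x[i]} (or 1 if no such j):
i:      1  2  3  4  5  6  7  8  9 10 11 12 13 14 15 16
x[i]:   6 10  9 12 11 15 12 13 18 14 21 24 27 30 33 10
dp:     1  2  2  3  3  4  4  5  6  6  7  8  9 10 11  3
At index 16 the value is 3.

3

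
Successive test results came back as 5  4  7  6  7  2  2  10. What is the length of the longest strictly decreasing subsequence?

Let dp[i] be the longest strictly decreasing subsequence ending at i:
i:      1  2  3  4  5  6  7  8
a[i]:   5  4  7  6  7  2  2 10
dp:     1  2  1  2  1  3  3  1
Maximum is 3.

3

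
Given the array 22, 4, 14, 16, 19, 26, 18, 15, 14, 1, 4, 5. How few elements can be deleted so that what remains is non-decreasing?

7

Fewest deletions = n − (longest non-decreasing subsequence).
i:      1  2  3  4  5  6  7  8  9 10 11 12
a[i]:  22  4 14 16 19 26 18 15 14  1  4  5
dp:     1  1  2  3  4  5  4  3  3  1  2  3
max dp = 5, so deletions = 12 − 5 = 7.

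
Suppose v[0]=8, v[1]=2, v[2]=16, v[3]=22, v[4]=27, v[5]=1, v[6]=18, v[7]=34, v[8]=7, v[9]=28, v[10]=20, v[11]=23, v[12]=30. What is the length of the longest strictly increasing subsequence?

6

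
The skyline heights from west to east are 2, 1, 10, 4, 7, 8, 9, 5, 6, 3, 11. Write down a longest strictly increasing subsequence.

2, 4, 7, 8, 9, 11

Patience tails give the LIS length; then backtrack through the dp parents:
2 → extends → [2]
1 → replaces 2 → [1]
10 → extends → [1, 10]
4 → replaces 10 → [1, 4]
7 → extends → [1, 4, 7]
8 → extends → [1, 4, 7, 8]
9 → extends → [1, 4, 7, 8, 9]
5 → replaces 7 → [1, 4, 5, 8, 9]
6 → replaces 8 → [1, 4, 5, 6, 9]
3 → replaces 4 → [1, 3, 5, 6, 9]
11 → extends → [1, 3, 5, 6, 9, 11]
Length 6; one witness is 2, 4, 7, 8, 9, 11.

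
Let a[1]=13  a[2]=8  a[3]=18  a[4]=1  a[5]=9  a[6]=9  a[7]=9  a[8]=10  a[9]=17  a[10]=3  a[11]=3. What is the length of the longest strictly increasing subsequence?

4

Track the smallest tail for each achievable length (strict):
13 → extends → [13]
8 → replaces 13 → [8]
18 → extends → [8, 18]
1 → replaces 8 → [1, 18]
9 → replaces 18 → [1, 9]
9 → already a tail → [1, 9]
9 → already a tail → [1, 9]
10 → extends → [1, 9, 10]
17 → extends → [1, 9, 10, 17]
3 → replaces 9 → [1, 3, 10, 17]
3 → already a tail → [1, 3, 10, 17]
Four tails, so the longest strictly increasing subsequence has length 4 (e.g. 8, 9, 10, 17).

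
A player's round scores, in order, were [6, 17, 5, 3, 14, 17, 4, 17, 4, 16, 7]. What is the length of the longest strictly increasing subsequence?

3

Track the smallest tail for each achievable length (strict):
6 → extends → [6]
17 → extends → [6, 17]
5 → replaces 6 → [5, 17]
3 → replaces 5 → [3, 17]
14 → replaces 17 → [3, 14]
17 → extends → [3, 14, 17]
4 → replaces 14 → [3, 4, 17]
17 → already a tail → [3, 4, 17]
4 → already a tail → [3, 4, 17]
16 → replaces 17 → [3, 4, 16]
7 → replaces 16 → [3, 4, 7]
Three tails, so the longest strictly increasing subsequence has length 3 (e.g. 6, 14, 17).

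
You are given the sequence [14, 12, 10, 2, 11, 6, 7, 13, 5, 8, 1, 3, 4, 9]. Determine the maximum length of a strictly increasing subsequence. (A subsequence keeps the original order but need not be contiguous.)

5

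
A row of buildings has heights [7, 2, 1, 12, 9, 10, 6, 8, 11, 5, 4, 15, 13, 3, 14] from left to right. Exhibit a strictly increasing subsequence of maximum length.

7, 9, 10, 11, 13, 14

Patience tails give the LIS length; then backtrack through the dp parents:
7 → extends → [7]
2 → replaces 7 → [2]
1 → replaces 2 → [1]
12 → extends → [1, 12]
9 → replaces 12 → [1, 9]
10 → extends → [1, 9, 10]
6 → replaces 9 → [1, 6, 10]
8 → replaces 10 → [1, 6, 8]
11 → extends → [1, 6, 8, 11]
5 → replaces 6 → [1, 5, 8, 11]
4 → replaces 5 → [1, 4, 8, 11]
15 → extends → [1, 4, 8, 11, 15]
13 → replaces 15 → [1, 4, 8, 11, 13]
3 → replaces 4 → [1, 3, 8, 11, 13]
14 → extends → [1, 3, 8, 11, 13, 14]
Length 6; one witness is 7, 9, 10, 11, 13, 14.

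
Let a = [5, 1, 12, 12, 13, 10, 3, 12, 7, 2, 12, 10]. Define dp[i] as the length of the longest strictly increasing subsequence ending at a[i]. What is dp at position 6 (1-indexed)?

dp[i] = 1 + max{dp[j] : j<i, a[j]<a[i]} (or 1 if no such j):
i:      1  2  3  4  5  6  7  8  9 10 11 12
a[i]:   5  1 12 12 13 10  3 12  7  2 12 10
dp:     1  1  2  2  3  2  2  3  3  2  4  4
At index 6 the value is 2.

2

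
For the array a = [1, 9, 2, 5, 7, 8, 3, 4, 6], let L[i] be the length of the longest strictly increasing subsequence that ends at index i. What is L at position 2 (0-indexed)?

dp[i] = 1 + max{dp[j] : j<i, a[j]<a[i]} (or 1 if no such j):
i:     0 1 2 3 4 5 6 7 8
a[i]:  1 9 2 5 7 8 3 4 6
dp:    1 2 2 3 4 5 3 4 5
At index 2 the value is 2.

2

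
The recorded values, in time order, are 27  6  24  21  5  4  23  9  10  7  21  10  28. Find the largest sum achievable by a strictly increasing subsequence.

Let S[i] be the best sum of a strictly increasing subsequence ending at i:
i:      1  2  3  4  5  6  7  8  9 10 11 12 13
a[i]:  27  6 24 21  5  4 23  9 10  7 21 10 28
S:     27  6 30 27  5  4 50 15 25 13 46 25 78
Maximum is 78 (e.g. 6 + 21 + 23 + 28).

78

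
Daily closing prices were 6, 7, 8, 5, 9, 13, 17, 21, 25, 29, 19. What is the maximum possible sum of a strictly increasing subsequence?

Let S[i] be the best sum of a strictly increasing subsequence ending at i:
i:       1   2   3   4   5   6   7   8   9  10  11
a[i]:    6   7   8   5   9  13  17  21  25  29  19
S:       6  13  21   5  30  43  60  81 106 135  79
Maximum is 135 (e.g. 6 + 7 + 8 + 9 + 13 + 17 + 21 + 25 + 29).

135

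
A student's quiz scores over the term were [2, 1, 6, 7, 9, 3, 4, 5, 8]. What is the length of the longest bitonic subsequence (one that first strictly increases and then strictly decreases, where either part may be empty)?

5

inc[i] = longest strictly increasing subsequence ending at i; dec[i] = longest strictly decreasing subsequence starting at i:
i:     1 2 3 4 5 6 7 8 9
a[i]:  2 1 6 7 9 3 4 5 8
inc:   1 1 2 3 4 2 3 4 5
dec:   2 1 2 2 2 1 1 1 1
Best peak at i=5 (value 9): inc=4, dec=2, length 4+2−1 = 5.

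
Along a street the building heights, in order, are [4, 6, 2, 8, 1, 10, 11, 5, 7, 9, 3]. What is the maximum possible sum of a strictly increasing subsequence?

39

Let S[i] be the best sum of a strictly increasing subsequence ending at i:
i:      1  2  3  4  5  6  7  8  9 10 11
a[i]:   4  6  2  8  1 10 11  5  7  9  3
S:      4 10  2 18  1 28 39  9 17 27  5
Maximum is 39 (e.g. 4 + 6 + 8 + 10 + 11).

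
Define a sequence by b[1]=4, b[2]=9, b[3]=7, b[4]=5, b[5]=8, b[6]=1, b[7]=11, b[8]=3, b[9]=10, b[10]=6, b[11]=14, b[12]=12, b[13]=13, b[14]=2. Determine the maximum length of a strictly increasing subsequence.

Let dp[i] be the length of the longest such subsequence ending at index i:
i:      1  2  3  4  5  6  7  8  9 10 11 12 13 14
b[i]:   4  9  7  5  8  1 11  3 10  6 14 12 13  2
dp:     1  2  2  2  3  1  4  2  4  3  5  5  6  2
Maximum dp value is 6.

6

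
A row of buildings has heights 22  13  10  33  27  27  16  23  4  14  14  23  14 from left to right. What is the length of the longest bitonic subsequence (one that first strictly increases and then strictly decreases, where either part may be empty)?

inc[i] = longest strictly increasing subsequence ending at i; dec[i] = longest strictly decreasing subsequence starting at i:
i:      1  2  3  4  5  6  7  8  9 10 11 12 13
a[i]:  22 13 10 33 27 27 16 23  4 14 14 23 14
inc:    1  1  1  2  2  2  2  3  1  2  2  3  2
dec:    4  3  2  4  3  3  2  2  1  1  1  2  1
Best peak at i=4 (value 33): inc=2, dec=4, length 2+4−1 = 5.

5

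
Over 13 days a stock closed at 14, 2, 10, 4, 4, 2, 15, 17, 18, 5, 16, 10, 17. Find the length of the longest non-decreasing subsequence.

Let dp[i] be the length of the longest such subsequence ending at index i:
i:      1  2  3  4  5  6  7  8  9 10 11 12 13
a[i]:  14  2 10  4  4  2 15 17 18  5 16 10 17
dp:     1  1  2  2  3  2  4  5  6  4  5  5  6
Maximum dp value is 6.

6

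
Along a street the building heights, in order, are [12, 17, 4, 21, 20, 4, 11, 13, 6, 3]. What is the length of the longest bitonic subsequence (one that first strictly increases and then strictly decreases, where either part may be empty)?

inc[i] = longest strictly increasing subsequence ending at i; dec[i] = longest strictly decreasing subsequence starting at i:
i:      1  2  3  4  5  6  7  8  9 10
a[i]:  12 17  4 21 20  4 11 13  6  3
inc:    1  2  1  3  3  1  2  3  2  1
dec:    4  4  2  5  4  2  3  3  2  1
Best peak at i=4 (value 21): inc=3, dec=5, length 3+5−1 = 7.

7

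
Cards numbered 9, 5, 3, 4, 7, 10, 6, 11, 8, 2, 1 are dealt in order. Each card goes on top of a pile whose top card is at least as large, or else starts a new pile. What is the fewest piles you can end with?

5

Place each on the leftmost legal pile:
9 → new pile 1 (tops now [9])
5 → pile 1 (tops now [5])
3 → pile 1 (tops now [3])
4 → new pile 2 (tops now [3, 4])
7 → new pile 3 (tops now [3, 4, 7])
10 → new pile 4 (tops now [3, 4, 7, 10])
6 → pile 3 (tops now [3, 4, 6, 10])
11 → new pile 5 (tops now [3, 4, 6, 10, 11])
8 → pile 4 (tops now [3, 4, 6, 8, 11])
2 → pile 1 (tops now [2, 4, 6, 8, 11])
1 → pile 1 (tops now [1, 4, 6, 8, 11])
Five piles.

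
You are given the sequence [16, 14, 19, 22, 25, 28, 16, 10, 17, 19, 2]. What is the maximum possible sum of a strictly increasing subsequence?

Let S[i] be the best sum of a strictly increasing subsequence ending at i:
i:       1   2   3   4   5   6   7   8   9  10  11
a[i]:   16  14  19  22  25  28  16  10  17  19   2
S:      16  14  35  57  82 110  30  10  47  66   2
Maximum is 110 (e.g. 16 + 19 + 22 + 25 + 28).

110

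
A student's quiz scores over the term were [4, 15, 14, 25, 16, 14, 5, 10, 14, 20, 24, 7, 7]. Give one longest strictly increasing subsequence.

4, 5, 10, 14, 20, 24

Patience tails give the LIS length; then backtrack through the dp parents:
4 → extends → [4]
15 → extends → [4, 15]
14 → replaces 15 → [4, 14]
25 → extends → [4, 14, 25]
16 → replaces 25 → [4, 14, 16]
14 → already a tail → [4, 14, 16]
5 → replaces 14 → [4, 5, 16]
10 → replaces 16 → [4, 5, 10]
14 → extends → [4, 5, 10, 14]
20 → extends → [4, 5, 10, 14, 20]
24 → extends → [4, 5, 10, 14, 20, 24]
7 → replaces 10 → [4, 5, 7, 14, 20, 24]
7 → already a tail → [4, 5, 7, 14, 20, 24]
Length 6; one witness is 4, 5, 10, 14, 20, 24.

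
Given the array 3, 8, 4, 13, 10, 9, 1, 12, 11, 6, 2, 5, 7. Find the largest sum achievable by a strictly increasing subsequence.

Let S[i] be the best sum of a strictly increasing subsequence ending at i:
i:      1  2  3  4  5  6  7  8  9 10 11 12 13
a[i]:   3  8  4 13 10  9  1 12 11  6  2  5  7
S:      3 11  7 24 21 20  1 33 32 13  3 12 20
Maximum is 33 (e.g. 3 + 8 + 10 + 12).

33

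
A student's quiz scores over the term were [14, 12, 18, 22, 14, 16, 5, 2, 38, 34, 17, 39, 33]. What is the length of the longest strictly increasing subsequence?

5

Let dp[i] be the length of the longest such subsequence ending at index i:
i:      1  2  3  4  5  6  7  8  9 10 11 12 13
a[i]:  14 12 18 22 14 16  5  2 38 34 17 39 33
dp:     1  1  2  3  2  3  1  1  4  4  4  5  5
Maximum dp value is 5.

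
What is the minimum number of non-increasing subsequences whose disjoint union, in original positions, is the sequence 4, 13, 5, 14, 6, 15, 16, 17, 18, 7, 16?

7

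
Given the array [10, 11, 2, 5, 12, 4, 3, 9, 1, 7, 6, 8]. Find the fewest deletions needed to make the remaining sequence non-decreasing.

8

Fewest deletions = n − (longest non-decreasing subsequence).
i:      1  2  3  4  5  6  7  8  9 10 11 12
a[i]:  10 11  2  5 12  4  3  9  1  7  6  8
dp:     1  2  1  2  3  2  2  3  1  3  3  4
max dp = 4, so deletions = 12 − 4 = 8.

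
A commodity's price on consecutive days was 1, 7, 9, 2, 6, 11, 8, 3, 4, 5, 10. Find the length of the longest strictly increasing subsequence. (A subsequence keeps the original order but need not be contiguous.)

Track the smallest tail for each achievable length (strict):
1 → extends → [1]
7 → extends → [1, 7]
9 → extends → [1, 7, 9]
2 → replaces 7 → [1, 2, 9]
6 → replaces 9 → [1, 2, 6]
11 → extends → [1, 2, 6, 11]
8 → replaces 11 → [1, 2, 6, 8]
3 → replaces 6 → [1, 2, 3, 8]
4 → replaces 8 → [1, 2, 3, 4]
5 → extends → [1, 2, 3, 4, 5]
10 → extends → [1, 2, 3, 4, 5, 10]
Six tails, so the longest strictly increasing subsequence has length 6 (e.g. 1, 2, 3, 4, 5, 10).

6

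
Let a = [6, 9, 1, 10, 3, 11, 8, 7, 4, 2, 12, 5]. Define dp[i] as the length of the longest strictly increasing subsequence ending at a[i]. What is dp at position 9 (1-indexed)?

3

dp[i] = 1 + max{dp[j] : j<i, a[j]<a[i]} (or 1 if no such j):
i:      1  2  3  4  5  6  7  8  9 10 11 12
a[i]:   6  9  1 10  3 11  8  7  4  2 12  5
dp:     1  2  1  3  2  4  3  3  3  2  5  4
At index 9 the value is 3.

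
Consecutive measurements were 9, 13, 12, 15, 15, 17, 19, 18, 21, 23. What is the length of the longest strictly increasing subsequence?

Let dp[i] be the length of the longest such subsequence ending at index i:
i:      1  2  3  4  5  6  7  8  9 10
a[i]:   9 13 12 15 15 17 19 18 21 23
dp:     1  2  2  3  3  4  5  5  6  7
Maximum dp value is 7.

7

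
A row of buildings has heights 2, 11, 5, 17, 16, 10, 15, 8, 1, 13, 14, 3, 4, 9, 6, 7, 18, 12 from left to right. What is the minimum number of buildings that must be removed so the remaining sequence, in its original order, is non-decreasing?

Fewest deletions = n − (longest non-decreasing subsequence).
Patience tails:
2 → extends → [2]
11 → extends → [2, 11]
5 → replaces 11 → [2, 5]
17 → extends → [2, 5, 17]
16 → replaces 17 → [2, 5, 16]
10 → replaces 16 → [2, 5, 10]
15 → extends → [2, 5, 10, 15]
8 → replaces 10 → [2, 5, 8, 15]
1 → replaces 2 → [1, 5, 8, 15]
13 → replaces 15 → [1, 5, 8, 13]
14 → extends → [1, 5, 8, 13, 14]
3 → replaces 5 → [1, 3, 8, 13, 14]
4 → replaces 8 → [1, 3, 4, 13, 14]
9 → replaces 13 → [1, 3, 4, 9, 14]
6 → replaces 9 → [1, 3, 4, 6, 14]
7 → replaces 14 → [1, 3, 4, 6, 7]
18 → extends → [1, 3, 4, 6, 7, 18]
12 → replaces 18 → [1, 3, 4, 6, 7, 12]
Longest non-decreasing subsequence has length 6, so deletions = 18 − 6 = 12.

12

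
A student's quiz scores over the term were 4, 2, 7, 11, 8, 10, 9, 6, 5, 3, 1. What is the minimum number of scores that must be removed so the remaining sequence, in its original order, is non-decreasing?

Fewest deletions = n − (longest non-decreasing subsequence).
i:      1  2  3  4  5  6  7  8  9 10 11
a[i]:   4  2  7 11  8 10  9  6  5  3  1
dp:     1  1  2  3  3  4  4  2  2  2  1
max dp = 4, so deletions = 11 − 4 = 7.

7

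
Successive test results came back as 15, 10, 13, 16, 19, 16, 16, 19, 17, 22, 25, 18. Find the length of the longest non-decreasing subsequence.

8

Let dp[i] be the length of the longest such subsequence ending at index i:
i:      1  2  3  4  5  6  7  8  9 10 11 12
a[i]:  15 10 13 16 19 16 16 19 17 22 25 18
dp:     1  1  2  3  4  4  5  6  6  7  8  7
Maximum dp value is 8.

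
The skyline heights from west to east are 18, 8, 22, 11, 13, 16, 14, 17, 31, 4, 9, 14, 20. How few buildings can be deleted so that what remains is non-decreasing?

7

Fewest deletions = n − (longest non-decreasing subsequence).
Patience tails:
18 → extends → [18]
8 → replaces 18 → [8]
22 → extends → [8, 22]
11 → replaces 22 → [8, 11]
13 → extends → [8, 11, 13]
16 → extends → [8, 11, 13, 16]
14 → replaces 16 → [8, 11, 13, 14]
17 → extends → [8, 11, 13, 14, 17]
31 → extends → [8, 11, 13, 14, 17, 31]
4 → replaces 8 → [4, 11, 13, 14, 17, 31]
9 → replaces 11 → [4, 9, 13, 14, 17, 31]
14 → replaces 17 → [4, 9, 13, 14, 14, 31]
20 → replaces 31 → [4, 9, 13, 14, 14, 20]
Longest non-decreasing subsequence has length 6, so deletions = 13 − 6 = 7.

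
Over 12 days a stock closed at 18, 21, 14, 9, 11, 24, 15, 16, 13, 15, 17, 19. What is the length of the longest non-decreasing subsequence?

6

Let dp[i] be the length of the longest such subsequence ending at index i:
i:      1  2  3  4  5  6  7  8  9 10 11 12
a[i]:  18 21 14  9 11 24 15 16 13 15 17 19
dp:     1  2  1  1  2  3  3  4  3  4  5  6
Maximum dp value is 6.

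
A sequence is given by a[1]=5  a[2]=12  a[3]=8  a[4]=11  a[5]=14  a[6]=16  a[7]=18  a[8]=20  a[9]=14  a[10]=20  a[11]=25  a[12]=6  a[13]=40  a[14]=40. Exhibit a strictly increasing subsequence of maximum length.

Patience tails give the LIS length; then backtrack through the dp parents:
5 → extends → [5]
12 → extends → [5, 12]
8 → replaces 12 → [5, 8]
11 → extends → [5, 8, 11]
14 → extends → [5, 8, 11, 14]
16 → extends → [5, 8, 11, 14, 16]
18 → extends → [5, 8, 11, 14, 16, 18]
20 → extends → [5, 8, 11, 14, 16, 18, 20]
14 → already a tail → [5, 8, 11, 14, 16, 18, 20]
20 → already a tail → [5, 8, 11, 14, 16, 18, 20]
25 → extends → [5, 8, 11, 14, 16, 18, 20, 25]
6 → replaces 8 → [5, 6, 11, 14, 16, 18, 20, 25]
40 → extends → [5, 6, 11, 14, 16, 18, 20, 25, 40]
40 → already a tail → [5, 6, 11, 14, 16, 18, 20, 25, 40]
Length 9; one witness is 5, 8, 11, 14, 16, 18, 20, 25, 40.

5, 8, 11, 14, 16, 18, 20, 25, 40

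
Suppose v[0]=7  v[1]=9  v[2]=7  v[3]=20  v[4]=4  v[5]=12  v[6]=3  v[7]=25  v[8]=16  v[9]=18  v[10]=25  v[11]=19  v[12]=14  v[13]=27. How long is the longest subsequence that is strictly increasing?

Track the smallest tail for each achievable length (strict):
7 → extends → [7]
9 → extends → [7, 9]
7 → already a tail → [7, 9]
20 → extends → [7, 9, 20]
4 → replaces 7 → [4, 9, 20]
12 → replaces 20 → [4, 9, 12]
3 → replaces 4 → [3, 9, 12]
25 → extends → [3, 9, 12, 25]
16 → replaces 25 → [3, 9, 12, 16]
18 → extends → [3, 9, 12, 16, 18]
25 → extends → [3, 9, 12, 16, 18, 25]
19 → replaces 25 → [3, 9, 12, 16, 18, 19]
14 → replaces 16 → [3, 9, 12, 14, 18, 19]
27 → extends → [3, 9, 12, 14, 18, 19, 27]
Seven tails, so the longest strictly increasing subsequence has length 7 (e.g. 7, 9, 12, 16, 18, 25, 27).

7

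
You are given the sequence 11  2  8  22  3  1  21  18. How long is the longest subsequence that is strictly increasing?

Let dp[i] be the length of the longest such subsequence ending at index i:
i:      1  2  3  4  5  6  7  8
a[i]:  11  2  8 22  3  1 21 18
dp:     1  1  2  3  2  1  3  3
Maximum dp value is 3.

3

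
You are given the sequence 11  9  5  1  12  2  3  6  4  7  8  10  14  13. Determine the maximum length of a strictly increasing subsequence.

8

Track the smallest tail for each achievable length (strict):
11 → extends → [11]
9 → replaces 11 → [9]
5 → replaces 9 → [5]
1 → replaces 5 → [1]
12 → extends → [1, 12]
2 → replaces 12 → [1, 2]
3 → extends → [1, 2, 3]
6 → extends → [1, 2, 3, 6]
4 → replaces 6 → [1, 2, 3, 4]
7 → extends → [1, 2, 3, 4, 7]
8 → extends → [1, 2, 3, 4, 7, 8]
10 → extends → [1, 2, 3, 4, 7, 8, 10]
14 → extends → [1, 2, 3, 4, 7, 8, 10, 14]
13 → replaces 14 → [1, 2, 3, 4, 7, 8, 10, 13]
Eight tails, so the longest strictly increasing subsequence has length 8 (e.g. 1, 2, 3, 6, 7, 8, 10, 14).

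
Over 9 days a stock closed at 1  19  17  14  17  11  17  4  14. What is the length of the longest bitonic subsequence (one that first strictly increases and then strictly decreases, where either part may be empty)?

inc[i] = longest strictly increasing subsequence ending at i; dec[i] = longest strictly decreasing subsequence starting at i:
i:      1  2  3  4  5  6  7  8  9
a[i]:   1 19 17 14 17 11 17  4 14
inc:    1  2  2  2  3  2  3  2  3
dec:    1  5  4  3  3  2  2  1  1
Best peak at i=2 (value 19): inc=2, dec=5, length 2+5−1 = 6.

6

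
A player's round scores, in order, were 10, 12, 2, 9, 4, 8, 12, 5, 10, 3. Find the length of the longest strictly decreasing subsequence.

5

Negate each value so 'decreasing' becomes 'increasing', then run patience tails on the negated sequence:
-10 → extends → [-10]
-12 → replaces -10 → [-12]
-2 → extends → [-12, -2]
-9 → replaces -2 → [-12, -9]
-4 → extends → [-12, -9, -4]
-8 → replaces -4 → [-12, -9, -8]
-12 → already a tail → [-12, -9, -8]
-5 → extends → [-12, -9, -8, -5]
-10 → replaces -9 → [-12, -10, -8, -5]
-3 → extends → [-12, -10, -8, -5, -3]
Five tails, so the longest strictly decreasing subsequence of the original has length 5.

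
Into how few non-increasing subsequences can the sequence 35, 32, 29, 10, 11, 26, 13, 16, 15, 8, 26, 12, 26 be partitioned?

Place each on the leftmost legal pile:
35 → new pile 1 (tops now [35])
32 → pile 1 (tops now [32])
29 → pile 1 (tops now [29])
10 → pile 1 (tops now [10])
11 → new pile 2 (tops now [10, 11])
26 → new pile 3 (tops now [10, 11, 26])
13 → pile 3 (tops now [10, 11, 13])
16 → new pile 4 (tops now [10, 11, 13, 16])
15 → pile 4 (tops now [10, 11, 13, 15])
8 → pile 1 (tops now [8, 11, 13, 15])
26 → new pile 5 (tops now [8, 11, 13, 15, 26])
12 → pile 3 (tops now [8, 11, 12, 15, 26])
26 → pile 5 (tops now [8, 11, 12, 15, 26])
Five piles.

5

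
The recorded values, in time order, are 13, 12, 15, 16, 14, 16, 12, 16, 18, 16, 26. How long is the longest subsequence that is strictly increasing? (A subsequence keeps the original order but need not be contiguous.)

5

Track the smallest tail for each achievable length (strict):
13 → extends → [13]
12 → replaces 13 → [12]
15 → extends → [12, 15]
16 → extends → [12, 15, 16]
14 → replaces 15 → [12, 14, 16]
16 → already a tail → [12, 14, 16]
12 → already a tail → [12, 14, 16]
16 → already a tail → [12, 14, 16]
18 → extends → [12, 14, 16, 18]
16 → already a tail → [12, 14, 16, 18]
26 → extends → [12, 14, 16, 18, 26]
Five tails, so the longest strictly increasing subsequence has length 5 (e.g. 13, 15, 16, 18, 26).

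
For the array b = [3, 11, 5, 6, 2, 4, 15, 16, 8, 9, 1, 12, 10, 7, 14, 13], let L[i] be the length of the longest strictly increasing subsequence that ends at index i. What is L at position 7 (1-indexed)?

dp[i] = 1 + max{dp[j] : j<i, b[j]<b[i]} (or 1 if no such j):
i:      1  2  3  4  5  6  7  8  9 10 11 12 13 14 15 16
b[i]:   3 11  5  6  2  4 15 16  8  9  1 12 10  7 14 13
dp:     1  2  2  3  1  2  4  5  4  5  1  6  6  4  7  7
At index 7 the value is 4.

4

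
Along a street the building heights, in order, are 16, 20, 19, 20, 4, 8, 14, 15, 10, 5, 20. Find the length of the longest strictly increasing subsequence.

Track the smallest tail for each achievable length (strict):
16 → extends → [16]
20 → extends → [16, 20]
19 → replaces 20 → [16, 19]
20 → extends → [16, 19, 20]
4 → replaces 16 → [4, 19, 20]
8 → replaces 19 → [4, 8, 20]
14 → replaces 20 → [4, 8, 14]
15 → extends → [4, 8, 14, 15]
10 → replaces 14 → [4, 8, 10, 15]
5 → replaces 8 → [4, 5, 10, 15]
20 → extends → [4, 5, 10, 15, 20]
Five tails, so the longest strictly increasing subsequence has length 5 (e.g. 4, 8, 14, 15, 20).

5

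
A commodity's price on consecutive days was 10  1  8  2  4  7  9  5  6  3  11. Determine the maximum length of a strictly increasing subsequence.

Let dp[i] be the length of the longest such subsequence ending at index i:
i:      1  2  3  4  5  6  7  8  9 10 11
a[i]:  10  1  8  2  4  7  9  5  6  3 11
dp:     1  1  2  2  3  4  5  4  5  3  6
Maximum dp value is 6.

6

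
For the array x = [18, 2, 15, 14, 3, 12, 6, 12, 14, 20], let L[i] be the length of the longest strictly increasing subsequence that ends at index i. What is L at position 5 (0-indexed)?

dp[i] = 1 + max{dp[j] : j<i, x[j]<x[i]} (or 1 if no such j):
i:      0  1  2  3  4  5  6  7  8  9
x[i]:  18  2 15 14  3 12  6 12 14 20
dp:     1  1  2  2  2  3  3  4  5  6
At index 5 the value is 3.

3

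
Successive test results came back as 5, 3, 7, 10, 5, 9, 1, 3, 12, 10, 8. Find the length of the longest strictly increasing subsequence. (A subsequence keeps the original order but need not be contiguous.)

Let dp[i] be the length of the longest such subsequence ending at index i:
i:      1  2  3  4  5  6  7  8  9 10 11
a[i]:   5  3  7 10  5  9  1  3 12 10  8
dp:     1  1  2  3  2  3  1  2  4  4  3
Maximum dp value is 4.

4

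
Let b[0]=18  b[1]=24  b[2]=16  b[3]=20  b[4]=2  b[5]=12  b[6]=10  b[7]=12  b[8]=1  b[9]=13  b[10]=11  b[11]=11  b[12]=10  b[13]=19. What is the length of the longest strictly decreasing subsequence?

Let dp[i] be the longest strictly decreasing subsequence ending at i:
i:      0  1  2  3  4  5  6  7  8  9 10 11 12 13
b[i]:  18 24 16 20  2 12 10 12  1 13 11 11 10 19
dp:     1  1  2  2  3  3  4  3  5  3  4  4  5  3
Maximum is 5.

5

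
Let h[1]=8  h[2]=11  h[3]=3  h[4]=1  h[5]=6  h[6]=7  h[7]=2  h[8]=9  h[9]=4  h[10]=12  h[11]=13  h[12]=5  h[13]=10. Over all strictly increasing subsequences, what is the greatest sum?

Let S[i] be the best sum of a strictly increasing subsequence ending at i:
i:      1  2  3  4  5  6  7  8  9 10 11 12 13
h[i]:   8 11  3  1  6  7  2  9  4 12 13  5 10
S:      8 19  3  1  9 16  3 25  7 37 50 12 35
Maximum is 50 (e.g. 3 + 6 + 7 + 9 + 12 + 13).

50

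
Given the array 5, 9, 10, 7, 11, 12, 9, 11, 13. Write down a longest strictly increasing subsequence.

5, 9, 10, 11, 12, 13

Patience tails give the LIS length; then backtrack through the dp parents:
5 → extends → [5]
9 → extends → [5, 9]
10 → extends → [5, 9, 10]
7 → replaces 9 → [5, 7, 10]
11 → extends → [5, 7, 10, 11]
12 → extends → [5, 7, 10, 11, 12]
9 → replaces 10 → [5, 7, 9, 11, 12]
11 → already a tail → [5, 7, 9, 11, 12]
13 → extends → [5, 7, 9, 11, 12, 13]
Length 6; one witness is 5, 9, 10, 11, 12, 13.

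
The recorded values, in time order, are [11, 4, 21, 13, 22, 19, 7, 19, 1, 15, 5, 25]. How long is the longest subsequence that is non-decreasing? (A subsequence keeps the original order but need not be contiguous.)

Let dp[i] be the length of the longest such subsequence ending at index i:
i:      1  2  3  4  5  6  7  8  9 10 11 12
a[i]:  11  4 21 13 22 19  7 19  1 15  5 25
dp:     1  1  2  2  3  3  2  4  1  3  2  5
Maximum dp value is 5.

5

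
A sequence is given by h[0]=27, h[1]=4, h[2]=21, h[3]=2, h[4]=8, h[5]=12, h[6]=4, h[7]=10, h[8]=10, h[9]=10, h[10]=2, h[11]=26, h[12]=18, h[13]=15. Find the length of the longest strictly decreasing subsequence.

Negate each value so 'decreasing' becomes 'increasing', then run patience tails on the negated sequence:
-27 → extends → [-27]
-4 → extends → [-27, -4]
-21 → replaces -4 → [-27, -21]
-2 → extends → [-27, -21, -2]
-8 → replaces -2 → [-27, -21, -8]
-12 → replaces -8 → [-27, -21, -12]
-4 → extends → [-27, -21, -12, -4]
-10 → replaces -4 → [-27, -21, -12, -10]
-10 → already a tail → [-27, -21, -12, -10]
-10 → already a tail → [-27, -21, -12, -10]
-2 → extends → [-27, -21, -12, -10, -2]
-26 → replaces -21 → [-27, -26, -12, -10, -2]
-18 → replaces -12 → [-27, -26, -18, -10, -2]
-15 → replaces -10 → [-27, -26, -18, -15, -2]
Five tails, so the longest strictly decreasing subsequence of the original has length 5.

5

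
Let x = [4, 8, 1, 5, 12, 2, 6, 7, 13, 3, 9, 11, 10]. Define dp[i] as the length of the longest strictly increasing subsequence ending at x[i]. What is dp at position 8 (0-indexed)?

5

dp[i] = 1 + max{dp[j] : j<i, x[j]<x[i]} (or 1 if no such j):
i:      0  1  2  3  4  5  6  7  8  9 10 11 12
x[i]:   4  8  1  5 12  2  6  7 13  3  9 11 10
dp:     1  2  1  2  3  2  3  4  5  3  5  6  6
At index 8 the value is 5.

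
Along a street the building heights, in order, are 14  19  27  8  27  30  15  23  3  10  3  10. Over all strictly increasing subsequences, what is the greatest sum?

Let S[i] be the best sum of a strictly increasing subsequence ending at i:
i:      1  2  3  4  5  6  7  8  9 10 11 12
a[i]:  14 19 27  8 27 30 15 23  3 10  3 10
S:     14 33 60  8 60 90 29 56  3 18  3 18
Maximum is 90 (e.g. 14 + 19 + 27 + 30).

90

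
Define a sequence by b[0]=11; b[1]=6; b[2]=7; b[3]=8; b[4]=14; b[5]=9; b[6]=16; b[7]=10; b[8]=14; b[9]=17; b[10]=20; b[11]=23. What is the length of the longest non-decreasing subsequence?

9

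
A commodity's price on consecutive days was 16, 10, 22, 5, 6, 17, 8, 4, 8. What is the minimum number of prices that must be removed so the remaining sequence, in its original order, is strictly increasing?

Fewest deletions = n − (longest strictly increasing subsequence).
Patience tails:
16 → extends → [16]
10 → replaces 16 → [10]
22 → extends → [10, 22]
5 → replaces 10 → [5, 22]
6 → replaces 22 → [5, 6]
17 → extends → [5, 6, 17]
8 → replaces 17 → [5, 6, 8]
4 → replaces 5 → [4, 6, 8]
8 → already a tail → [4, 6, 8]
Longest strictly increasing subsequence has length 3, so deletions = 9 − 3 = 6.

6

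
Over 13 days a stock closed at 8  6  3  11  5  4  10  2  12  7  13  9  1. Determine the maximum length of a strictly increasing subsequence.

Let dp[i] be the length of the longest such subsequence ending at index i:
i:      1  2  3  4  5  6  7  8  9 10 11 12 13
a[i]:   8  6  3 11  5  4 10  2 12  7 13  9  1
dp:     1  1  1  2  2  2  3  1  4  3  5  4  1
Maximum dp value is 5.

5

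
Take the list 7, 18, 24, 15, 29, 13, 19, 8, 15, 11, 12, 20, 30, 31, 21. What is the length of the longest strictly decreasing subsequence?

Negate each value so 'decreasing' becomes 'increasing', then run patience tails on the negated sequence:
-7 → extends → [-7]
-18 → replaces -7 → [-18]
-24 → replaces -18 → [-24]
-15 → extends → [-24, -15]
-29 → replaces -24 → [-29, -15]
-13 → extends → [-29, -15, -13]
-19 → replaces -15 → [-29, -19, -13]
-8 → extends → [-29, -19, -13, -8]
-15 → replaces -13 → [-29, -19, -15, -8]
-11 → replaces -8 → [-29, -19, -15, -11]
-12 → replaces -11 → [-29, -19, -15, -12]
-20 → replaces -19 → [-29, -20, -15, -12]
-30 → replaces -29 → [-30, -20, -15, -12]
-31 → replaces -30 → [-31, -20, -15, -12]
-21 → replaces -20 → [-31, -21, -15, -12]
Four tails, so the longest strictly decreasing subsequence of the original has length 4.

4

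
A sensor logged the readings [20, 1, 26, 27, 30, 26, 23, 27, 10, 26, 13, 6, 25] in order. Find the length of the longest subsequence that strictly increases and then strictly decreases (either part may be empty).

8

inc[i] = longest strictly increasing subsequence ending at i; dec[i] = longest strictly decreasing subsequence starting at i:
i:      1  2  3  4  5  6  7  8  9 10 11 12 13
a[i]:  20  1 26 27 30 26 23 27 10 26 13  6 25
inc:    1  1  2  3  4  2  2  3  2  3  3  2  4
dec:    3  1  4  5  5  4  3  4  2  3  2  1  1
Best peak at i=5 (value 30): inc=4, dec=5, length 4+5−1 = 8.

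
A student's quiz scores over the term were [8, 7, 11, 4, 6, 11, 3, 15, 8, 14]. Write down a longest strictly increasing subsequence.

Patience tails give the LIS length; then backtrack through the dp parents:
8 → extends → [8]
7 → replaces 8 → [7]
11 → extends → [7, 11]
4 → replaces 7 → [4, 11]
6 → replaces 11 → [4, 6]
11 → extends → [4, 6, 11]
3 → replaces 4 → [3, 6, 11]
15 → extends → [3, 6, 11, 15]
8 → replaces 11 → [3, 6, 8, 15]
14 → replaces 15 → [3, 6, 8, 14]
Length 4; one witness is 4, 6, 11, 15.

4, 6, 11, 15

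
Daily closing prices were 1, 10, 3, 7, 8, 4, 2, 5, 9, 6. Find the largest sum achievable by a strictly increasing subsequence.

Let S[i] be the best sum of a strictly increasing subsequence ending at i:
i:      1  2  3  4  5  6  7  8  9 10
a[i]:   1 10  3  7  8  4  2  5  9  6
S:      1 11  4 11 19  8  3 13 28 19
Maximum is 28 (e.g. 1 + 3 + 7 + 8 + 9).

28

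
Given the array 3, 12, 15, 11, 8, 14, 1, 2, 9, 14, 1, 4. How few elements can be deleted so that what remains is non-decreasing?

Fewest deletions = n − (longest non-decreasing subsequence).
Patience tails:
3 → extends → [3]
12 → extends → [3, 12]
15 → extends → [3, 12, 15]
11 → replaces 12 → [3, 11, 15]
8 → replaces 11 → [3, 8, 15]
14 → replaces 15 → [3, 8, 14]
1 → replaces 3 → [1, 8, 14]
2 → replaces 8 → [1, 2, 14]
9 → replaces 14 → [1, 2, 9]
14 → extends → [1, 2, 9, 14]
1 → replaces 2 → [1, 1, 9, 14]
4 → replaces 9 → [1, 1, 4, 14]
Longest non-decreasing subsequence has length 4, so deletions = 12 − 4 = 8.

8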